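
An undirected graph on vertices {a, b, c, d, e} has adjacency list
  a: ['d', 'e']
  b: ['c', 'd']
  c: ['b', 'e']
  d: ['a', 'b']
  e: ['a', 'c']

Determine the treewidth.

2

A width-2 tree decomposition is:
Bags: B1 = {a, c, e}  B2 = {a, b, c}  B3 = {a, b, d}
Tree: B1–B2, B2–B3
Every bag has size at most 3, so the width is 3 − 1 = 2 and tw(G) ≤ 2. Since a–e–c–b–d–a is a cycle in G, G is not acyclic. Forests are exactly the graphs of treewidth ≤ 1, so tw(G) ≥ 2. The upper and lower bounds meet at 2, so that is the treewidth.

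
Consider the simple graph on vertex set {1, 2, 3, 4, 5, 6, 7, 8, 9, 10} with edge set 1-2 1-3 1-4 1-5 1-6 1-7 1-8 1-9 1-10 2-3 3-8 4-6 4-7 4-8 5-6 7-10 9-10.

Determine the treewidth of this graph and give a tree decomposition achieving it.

The largest bag has 3 vertices, giving width 2; this decomposition certifies tw(G) ≤ 2. For the lower bound, the 3 vertices {1, 2, 3} are pairwise adjacent, and any tree decomposition puts a clique entirely inside one bag — forcing width ≥ 2. Therefore the treewidth is 2.

Treewidth 2.
Bags: B1 = {1, 4, 6}  B2 = {1, 4, 8}  B3 = {1, 5, 6}  B4 = {1, 3, 8}  B5 = {1, 4, 7}  B6 = {1, 7, 10}  B7 = {1, 2, 3}  B8 = {1, 9, 10}
Tree: B1–B2, B1–B3, B2–B4, B2–B5, B5–B6, B4–B7, B6–B8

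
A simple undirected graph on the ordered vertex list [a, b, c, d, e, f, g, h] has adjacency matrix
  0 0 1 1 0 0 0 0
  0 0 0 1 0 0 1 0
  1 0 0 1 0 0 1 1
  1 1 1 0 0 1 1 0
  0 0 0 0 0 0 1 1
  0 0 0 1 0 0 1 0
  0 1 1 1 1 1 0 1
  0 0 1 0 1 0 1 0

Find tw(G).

2

A width-2 tree decomposition is:
Bags: B1 = {c, g, h}  B2 = {c, d, g}  B3 = {e, g, h}  B4 = {d, f, g}  B5 = {b, d, g}  B6 = {a, c, d}
Tree: B1–B2, B1–B3, B2–B4, B2–B5, B2–B6
The largest bag has 3 vertices, giving width 2; this decomposition certifies tw(G) ≤ 2. On the other hand G contains the 3-clique {c, d, g}. A clique must lie in a single bag of any decomposition, so no decomposition can have width below 2. Combining the bounds, tw(G) = 2.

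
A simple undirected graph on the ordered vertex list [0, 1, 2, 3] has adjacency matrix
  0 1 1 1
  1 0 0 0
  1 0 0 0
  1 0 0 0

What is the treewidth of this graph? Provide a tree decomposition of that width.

Every bag has size at most 2, so the width is 2 − 1 = 1 and tw(G) ≤ 1. G has an edge, so its treewidth is at least 1. The upper and lower bounds meet at 1, so that is the treewidth.

Treewidth 1.
One optimal decomposition is:
Bags: B1 = {0, 1}  B2 = {0, 2}  B3 = {0, 3}
Tree: B1–B2, B1–B3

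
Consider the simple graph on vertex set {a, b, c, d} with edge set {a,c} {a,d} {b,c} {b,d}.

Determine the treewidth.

2

A width-2 tree decomposition is:
Bags: B1 = {a, b, c}  B2 = {a, b, d}
Tree: B1–B2
Each bag holds 3 vertices, so the decomposition has width 2, which upper-bounds the treewidth. Since a–c–b–d–a is a cycle in G, G is not acyclic. Forests are exactly the graphs of treewidth ≤ 1, so tw(G) ≥ 2. Therefore the treewidth is 2.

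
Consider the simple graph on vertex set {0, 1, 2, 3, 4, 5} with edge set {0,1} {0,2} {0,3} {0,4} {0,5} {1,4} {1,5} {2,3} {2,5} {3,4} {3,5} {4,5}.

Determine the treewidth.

3

A width-3 tree decomposition is:
Bags: B1 = {0, 2, 3, 5}  B2 = {0, 3, 4, 5}  B3 = {0, 1, 4, 5}
Tree: B1–B2, B2–B3
Each bag holds 4 vertices, so the decomposition has width 3, which upper-bounds the treewidth. Conversely, {0, 1, 4, 5} is a clique of size 4, and the vertices of any clique must share a bag in every tree decomposition; so some bag has ≥ 4 vertices and tw(G) ≥ 3. Therefore the treewidth is 3.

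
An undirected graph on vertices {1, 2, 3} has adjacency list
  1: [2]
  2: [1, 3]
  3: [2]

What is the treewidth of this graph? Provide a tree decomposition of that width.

Every bag has size at most 2, so the width is 2 − 1 = 1 and tw(G) ≤ 1. Any graph with an edge has treewidth ≥ 1, and G has the edge 2–1. Therefore the treewidth is 1.

Treewidth 1.
One such decomposition:
Bags: B1 = {1, 2}  B2 = {2, 3}
Tree: B1–B2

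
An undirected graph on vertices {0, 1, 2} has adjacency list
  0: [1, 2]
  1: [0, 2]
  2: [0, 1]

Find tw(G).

A width-2 tree decomposition is:
Bags: B1 = {0, 1, 2}
Tree: (single bag)
A single bag containing all 3 vertices is trivially a valid decomposition of width 2. For the lower bound, the 3 vertices {0, 1, 2} are pairwise adjacent, and any tree decomposition puts a clique entirely inside one bag — forcing width ≥ 2. Combining the bounds, tw(G) = 2.

2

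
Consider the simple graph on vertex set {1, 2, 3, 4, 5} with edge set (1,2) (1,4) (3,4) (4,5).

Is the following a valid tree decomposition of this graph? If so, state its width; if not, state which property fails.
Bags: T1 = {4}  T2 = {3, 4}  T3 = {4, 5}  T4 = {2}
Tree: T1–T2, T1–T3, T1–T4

A tree decomposition must satisfy three properties: every vertex lies in some bag; for every edge, both endpoints lie together in some bag; and for every vertex, the bags containing it form a connected subtree. Here vertex 1 appears in no bag, so the decomposition is invalid.

No — vertex 1 appears in no bag.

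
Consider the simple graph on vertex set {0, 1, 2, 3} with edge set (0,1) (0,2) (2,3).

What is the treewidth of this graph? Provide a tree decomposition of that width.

Every bag has size at most 2, so the width is 2 − 1 = 1 and tw(G) ≤ 1. Since G has at least one edge (e.g. 0–1), it is not an edgeless graph, so tw(G) ≥ 1. Combining the bounds, tw(G) = 1.

Treewidth 1.
Bags: B1 = {0, 1}  B2 = {0, 2}  B3 = {2, 3}
Tree: B1–B2, B2–B3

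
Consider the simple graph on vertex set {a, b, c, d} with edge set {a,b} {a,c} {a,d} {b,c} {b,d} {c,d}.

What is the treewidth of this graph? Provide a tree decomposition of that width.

With just one bag of size 4, the width is 4 − 1 = 3, so tw(G) ≤ 3. On the other hand G contains the 4-clique {a, b, c, d}. A clique must lie in a single bag of any decomposition, so no decomposition can have width below 3. Combining the bounds, tw(G) = 3.

Treewidth 3.
Bags: B1 = {a, b, c, d}
Tree: (single bag)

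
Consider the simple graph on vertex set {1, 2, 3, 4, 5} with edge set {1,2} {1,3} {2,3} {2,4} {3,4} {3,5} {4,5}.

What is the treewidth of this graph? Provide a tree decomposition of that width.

Every bag has size at most 3, so the width is 3 − 1 = 2 and tw(G) ≤ 2. On the other hand G contains the 3-clique {1, 2, 3}. A clique must lie in a single bag of any decomposition, so no decomposition can have width below 2. The upper and lower bounds meet at 2, so that is the treewidth.

Treewidth 2.
One optimal decomposition is:
Bags: B1 = {2, 3, 4}  B2 = {1, 2, 3}  B3 = {3, 4, 5}
Tree: B1–B2, B1–B3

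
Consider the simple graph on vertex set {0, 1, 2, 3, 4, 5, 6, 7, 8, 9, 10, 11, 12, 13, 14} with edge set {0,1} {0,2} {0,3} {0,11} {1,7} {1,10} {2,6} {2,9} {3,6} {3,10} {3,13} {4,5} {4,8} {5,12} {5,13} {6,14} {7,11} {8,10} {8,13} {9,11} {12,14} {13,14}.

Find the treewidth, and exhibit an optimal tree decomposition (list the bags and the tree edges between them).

The largest bag has 4 vertices, giving width 3; this decomposition certifies tw(G) ≤ 3. For the lower bound: the 4 vertex sets {7,9,11}, {1}, {0}, {2,3,6,10} are disjoint, each induces a connected subgraph, and every pair is joined by at least one edge of G. Contracting each set to a single vertex therefore yields K_{4} as a minor, and since treewidth is minor-monotone, tw(G) ≥ tw(K_{4}) = 3. Hence tw(G) = 3 exactly.

Treewidth 3.
Bags: B1 = {1, 7, 9, 11}  B2 = {0, 1, 9, 11}  B3 = {0, 1, 2, 9}  B4 = {0, 1, 2, 10}  B5 = {0, 2, 3, 10}  B6 = {2, 3, 6, 10}  B7 = {3, 6, 8, 10}  B8 = {3, 6, 8, 13}  B9 = {6, 8, 13, 14}  B10 = {4, 8, 13, 14}  B11 = {4, 5, 13, 14}  B12 = {4, 5, 12, 14}
Tree: B1–B2, B2–B3, B3–B4, B4–B5, B5–B6, B6–B7, B7–B8, B8–B9, B9–B10, B10–B11, B11–B12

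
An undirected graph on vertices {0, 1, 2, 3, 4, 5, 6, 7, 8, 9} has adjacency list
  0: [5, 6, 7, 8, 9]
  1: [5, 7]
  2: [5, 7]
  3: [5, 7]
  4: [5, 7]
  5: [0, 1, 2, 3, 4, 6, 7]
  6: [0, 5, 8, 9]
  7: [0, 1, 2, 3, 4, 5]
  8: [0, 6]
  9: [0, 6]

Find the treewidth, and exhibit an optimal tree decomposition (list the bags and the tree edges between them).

Treewidth 2.
One such decomposition:
Bags: B1 = {2, 5, 7}  B2 = {4, 5, 7}  B3 = {0, 5, 7}  B4 = {0, 5, 6}  B5 = {3, 5, 7}  B6 = {0, 6, 9}  B7 = {1, 5, 7}  B8 = {0, 6, 8}
Tree: B1–B2, B1–B3, B3–B4, B2–B5, B4–B6, B5–B7, B6–B8

The largest bag has 3 vertices, giving width 2; this decomposition certifies tw(G) ≤ 2. For the lower bound, the 3 vertices {0, 6, 8} are pairwise adjacent, and any tree decomposition puts a clique entirely inside one bag — forcing width ≥ 2. Hence tw(G) = 2 exactly.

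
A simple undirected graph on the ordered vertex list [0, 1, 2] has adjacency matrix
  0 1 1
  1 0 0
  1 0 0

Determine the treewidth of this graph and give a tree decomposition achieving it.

Each bag holds 2 vertices, so the decomposition has width 1, which upper-bounds the treewidth. Any graph with an edge has treewidth ≥ 1, and G has the edge 0–2. The upper and lower bounds meet at 1, so that is the treewidth.

Treewidth 1.
One such decomposition:
Bags: B1 = {0, 2}  B2 = {0, 1}
Tree: B1–B2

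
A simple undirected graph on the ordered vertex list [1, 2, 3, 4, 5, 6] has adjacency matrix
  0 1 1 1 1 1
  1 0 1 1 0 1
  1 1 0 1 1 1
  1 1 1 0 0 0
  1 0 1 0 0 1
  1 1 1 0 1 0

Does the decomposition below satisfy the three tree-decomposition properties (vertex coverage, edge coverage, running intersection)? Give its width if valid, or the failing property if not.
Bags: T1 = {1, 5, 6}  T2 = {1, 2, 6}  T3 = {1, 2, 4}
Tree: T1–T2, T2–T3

A tree decomposition must satisfy three properties: every vertex lies in some bag; for every edge, both endpoints lie together in some bag; and for every vertex, the bags containing it form a connected subtree. Here vertex 3 appears in no bag, so the decomposition is invalid.

No — vertex 3 appears in no bag.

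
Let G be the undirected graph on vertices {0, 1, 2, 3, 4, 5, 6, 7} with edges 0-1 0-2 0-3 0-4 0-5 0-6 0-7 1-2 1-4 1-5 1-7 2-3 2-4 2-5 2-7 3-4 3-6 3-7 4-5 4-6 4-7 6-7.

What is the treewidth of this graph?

A width-4 tree decomposition is:
Bags: B1 = {0, 3, 4, 6, 7}  B2 = {0, 2, 3, 4, 7}  B3 = {0, 1, 2, 4, 7}  B4 = {0, 1, 2, 4, 5}
Tree: B1–B2, B2–B3, B3–B4
Every bag has size at most 5, so the width is 5 − 1 = 4 and tw(G) ≤ 4. For the lower bound, the 5 vertices {0, 1, 2, 4, 5} are pairwise adjacent, and any tree decomposition puts a clique entirely inside one bag — forcing width ≥ 4. Combining the bounds, tw(G) = 4.

4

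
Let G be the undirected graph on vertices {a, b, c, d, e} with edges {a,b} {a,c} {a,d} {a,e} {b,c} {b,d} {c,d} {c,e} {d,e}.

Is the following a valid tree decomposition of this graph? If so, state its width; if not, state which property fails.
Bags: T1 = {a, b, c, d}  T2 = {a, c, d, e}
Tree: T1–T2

Checking the three conditions: (i) the bags cover all of {a, b, c, d, e}; (ii) for each edge, some bag contains both endpoints; (iii) the bags containing any fixed vertex form a subtree. All hold, so the decomposition is valid with width 4 − 1 = 3.

Yes; width 3.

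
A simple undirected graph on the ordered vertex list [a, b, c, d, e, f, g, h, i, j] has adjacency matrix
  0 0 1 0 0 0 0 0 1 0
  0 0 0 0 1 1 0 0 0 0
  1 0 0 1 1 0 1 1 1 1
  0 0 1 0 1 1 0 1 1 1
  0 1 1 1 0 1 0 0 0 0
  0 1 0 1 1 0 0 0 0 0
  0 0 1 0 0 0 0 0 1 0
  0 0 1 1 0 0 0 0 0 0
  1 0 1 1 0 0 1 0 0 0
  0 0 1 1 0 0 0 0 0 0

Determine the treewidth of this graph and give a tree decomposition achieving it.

Each bag holds 3 vertices, so the decomposition has width 2, which upper-bounds the treewidth. On the other hand G contains the 3-clique {c, d, j}. A clique must lie in a single bag of any decomposition, so no decomposition can have width below 2. Therefore the treewidth is 2.

Treewidth 2.
One optimal decomposition is:
Bags: B1 = {c, d, e}  B2 = {c, d, i}  B3 = {c, d, j}  B4 = {c, g, i}  B5 = {d, e, f}  B6 = {b, e, f}  B7 = {c, d, h}  B8 = {a, c, i}
Tree: B1–B2, B2–B3, B2–B4, B1–B5, B5–B6, B1–B7, B4–B8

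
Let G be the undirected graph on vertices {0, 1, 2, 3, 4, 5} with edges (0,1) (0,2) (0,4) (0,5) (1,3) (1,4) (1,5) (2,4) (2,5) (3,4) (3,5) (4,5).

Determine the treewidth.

3

A width-3 tree decomposition is:
Bags: B1 = {1, 3, 4, 5}  B2 = {0, 1, 4, 5}  B3 = {0, 2, 4, 5}
Tree: B1–B2, B2–B3
Each bag holds 4 vertices, so the decomposition has width 3, which upper-bounds the treewidth. For the lower bound, the 4 vertices {0, 1, 4, 5} are pairwise adjacent, and any tree decomposition puts a clique entirely inside one bag — forcing width ≥ 3. Combining the bounds, tw(G) = 3.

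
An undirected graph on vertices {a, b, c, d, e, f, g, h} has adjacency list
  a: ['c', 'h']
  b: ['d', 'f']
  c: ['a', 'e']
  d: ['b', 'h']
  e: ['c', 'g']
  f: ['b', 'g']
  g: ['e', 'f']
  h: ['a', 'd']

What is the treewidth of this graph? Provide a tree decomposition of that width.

The largest bag has 3 vertices, giving width 2; this decomposition certifies tw(G) ≤ 2. Since d–b–f–g–e–c–a–h–d is a cycle in G, G is not acyclic. Forests are exactly the graphs of treewidth ≤ 1, so tw(G) ≥ 2. Combining the bounds, tw(G) = 2.

Treewidth 2.
Bags: B1 = {b, d, f}  B2 = {d, f, g}  B3 = {d, e, g}  B4 = {c, d, e}  B5 = {a, c, d}  B6 = {a, d, h}
Tree: B1–B2, B2–B3, B3–B4, B4–B5, B5–B6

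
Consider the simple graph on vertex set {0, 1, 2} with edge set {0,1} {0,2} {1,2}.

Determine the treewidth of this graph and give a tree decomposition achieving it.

With just one bag of size 3, the width is 3 − 1 = 2, so tw(G) ≤ 2. For the lower bound, the 3 vertices {0, 1, 2} are pairwise adjacent, and any tree decomposition puts a clique entirely inside one bag — forcing width ≥ 2. The upper and lower bounds meet at 2, so that is the treewidth.

Treewidth 2.
One such decomposition:
Bags: B1 = {0, 1, 2}
Tree: (single bag)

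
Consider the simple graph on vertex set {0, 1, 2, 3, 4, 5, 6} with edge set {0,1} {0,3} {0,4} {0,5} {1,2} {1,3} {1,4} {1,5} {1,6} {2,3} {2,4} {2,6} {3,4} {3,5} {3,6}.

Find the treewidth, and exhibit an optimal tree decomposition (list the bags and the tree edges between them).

Treewidth 3.
Bags: B1 = {1, 2, 3, 6}  B2 = {1, 2, 3, 4}  B3 = {0, 1, 3, 4}  B4 = {0, 1, 3, 5}
Tree: B1–B2, B2–B3, B3–B4

Every bag has size at most 4, so the width is 4 − 1 = 3 and tw(G) ≤ 3. On the other hand G contains the 4-clique {0, 1, 3, 4}. A clique must lie in a single bag of any decomposition, so no decomposition can have width below 3. The upper and lower bounds meet at 3, so that is the treewidth.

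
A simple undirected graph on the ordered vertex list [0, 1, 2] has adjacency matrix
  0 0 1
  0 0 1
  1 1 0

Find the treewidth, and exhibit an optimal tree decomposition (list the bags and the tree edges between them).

Each bag holds 2 vertices, so the decomposition has width 1, which upper-bounds the treewidth. Since G has at least one edge (e.g. 0–2), it is not an edgeless graph, so tw(G) ≥ 1. Hence tw(G) = 1 exactly.

Treewidth 1.
Bags: B1 = {0, 2}  B2 = {1, 2}
Tree: B1–B2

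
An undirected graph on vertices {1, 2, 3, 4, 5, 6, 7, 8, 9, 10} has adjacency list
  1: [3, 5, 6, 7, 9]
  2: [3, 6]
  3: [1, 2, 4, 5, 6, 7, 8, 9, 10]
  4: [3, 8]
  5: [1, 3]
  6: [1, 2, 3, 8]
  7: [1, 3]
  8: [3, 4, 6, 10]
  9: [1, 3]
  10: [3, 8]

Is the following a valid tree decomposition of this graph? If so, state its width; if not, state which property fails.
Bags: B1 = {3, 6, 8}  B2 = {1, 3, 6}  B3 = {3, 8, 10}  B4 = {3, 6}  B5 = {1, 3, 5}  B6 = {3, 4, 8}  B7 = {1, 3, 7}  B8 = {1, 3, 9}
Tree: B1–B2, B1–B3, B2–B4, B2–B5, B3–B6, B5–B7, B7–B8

A tree decomposition must satisfy three properties: every vertex lies in some bag; for every edge, both endpoints lie together in some bag; and for every vertex, the bags containing it form a connected subtree. Here vertex 2 appears in no bag, so the decomposition is invalid.

No — vertex 2 appears in no bag.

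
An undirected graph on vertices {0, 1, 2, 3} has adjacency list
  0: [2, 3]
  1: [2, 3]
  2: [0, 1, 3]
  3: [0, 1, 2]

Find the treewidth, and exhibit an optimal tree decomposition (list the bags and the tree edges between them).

Treewidth 2.
One optimal decomposition is:
Bags: B1 = {0, 2, 3}  B2 = {1, 2, 3}
Tree: B1–B2

The largest bag has 3 vertices, giving width 2; this decomposition certifies tw(G) ≤ 2. On the other hand G contains the 3-clique {0, 2, 3}. A clique must lie in a single bag of any decomposition, so no decomposition can have width below 2. Therefore the treewidth is 2.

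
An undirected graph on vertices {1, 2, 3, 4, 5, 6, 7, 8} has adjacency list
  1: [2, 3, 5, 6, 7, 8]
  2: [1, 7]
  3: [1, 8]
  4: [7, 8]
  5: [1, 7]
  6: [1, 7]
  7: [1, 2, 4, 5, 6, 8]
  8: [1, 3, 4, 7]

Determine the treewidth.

2

A width-2 tree decomposition is:
Bags: B1 = {1, 3, 8}  B2 = {1, 7, 8}  B3 = {4, 7, 8}  B4 = {1, 5, 7}  B5 = {1, 2, 7}  B6 = {1, 6, 7}
Tree: B1–B2, B2–B3, B2–B4, B4–B5, B5–B6
Every bag has size at most 3, so the width is 3 − 1 = 2 and tw(G) ≤ 2. For the lower bound, the 3 vertices {1, 3, 8} are pairwise adjacent, and any tree decomposition puts a clique entirely inside one bag — forcing width ≥ 2. Therefore the treewidth is 2.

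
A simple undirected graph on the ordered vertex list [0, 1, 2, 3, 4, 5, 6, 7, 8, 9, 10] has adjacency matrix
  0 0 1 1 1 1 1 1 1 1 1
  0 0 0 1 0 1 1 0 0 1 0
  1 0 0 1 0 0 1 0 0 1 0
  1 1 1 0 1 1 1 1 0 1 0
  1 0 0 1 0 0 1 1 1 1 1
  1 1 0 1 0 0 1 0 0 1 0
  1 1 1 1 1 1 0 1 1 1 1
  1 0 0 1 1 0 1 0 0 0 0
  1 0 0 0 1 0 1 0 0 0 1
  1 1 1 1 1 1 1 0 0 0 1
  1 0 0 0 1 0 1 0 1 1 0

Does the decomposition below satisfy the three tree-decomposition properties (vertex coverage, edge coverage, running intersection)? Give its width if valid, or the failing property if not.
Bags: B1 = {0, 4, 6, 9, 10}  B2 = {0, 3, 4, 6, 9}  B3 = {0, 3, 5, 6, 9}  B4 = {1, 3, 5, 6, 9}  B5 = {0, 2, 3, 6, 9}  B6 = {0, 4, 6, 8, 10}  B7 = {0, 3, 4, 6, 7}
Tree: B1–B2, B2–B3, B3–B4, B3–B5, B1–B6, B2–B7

Every vertex of G appears in some bag (union = {0, 1, 2, 3, 4, 5, 6, 7, 8, 9, 10}); every edge is covered by a bag; and for each vertex v the set of bags containing v is connected in the bag tree. The decomposition is therefore valid. The largest bag has 5 vertices, so the width is 4.

Yes; width 4.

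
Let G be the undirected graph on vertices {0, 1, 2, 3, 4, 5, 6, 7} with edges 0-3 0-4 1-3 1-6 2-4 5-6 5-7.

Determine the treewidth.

1

A width-1 tree decomposition is:
Bags: B1 = {2, 4}  B2 = {0, 4}  B3 = {0, 3}  B4 = {1, 3}  B5 = {1, 6}  B6 = {5, 6}  B7 = {5, 7}
Tree: B1–B2, B2–B3, B3–B4, B4–B5, B5–B6, B6–B7
Each bag holds 2 vertices, so the decomposition has width 1, which upper-bounds the treewidth. G has an edge, so its treewidth is at least 1. Combining the bounds, tw(G) = 1.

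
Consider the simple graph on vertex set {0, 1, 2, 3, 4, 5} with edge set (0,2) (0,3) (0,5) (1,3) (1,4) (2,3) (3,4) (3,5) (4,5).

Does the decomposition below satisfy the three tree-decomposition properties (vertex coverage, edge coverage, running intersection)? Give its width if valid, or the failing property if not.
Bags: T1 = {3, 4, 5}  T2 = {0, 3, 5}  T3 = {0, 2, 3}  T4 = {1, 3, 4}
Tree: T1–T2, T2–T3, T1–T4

Every vertex of G appears in some bag (union = {0, 1, 2, 3, 4, 5}); every edge is covered by a bag; and for each vertex v the set of bags containing v is connected in the bag tree. The decomposition is therefore valid. The largest bag has 3 vertices, so the width is 2.

Yes; width 2.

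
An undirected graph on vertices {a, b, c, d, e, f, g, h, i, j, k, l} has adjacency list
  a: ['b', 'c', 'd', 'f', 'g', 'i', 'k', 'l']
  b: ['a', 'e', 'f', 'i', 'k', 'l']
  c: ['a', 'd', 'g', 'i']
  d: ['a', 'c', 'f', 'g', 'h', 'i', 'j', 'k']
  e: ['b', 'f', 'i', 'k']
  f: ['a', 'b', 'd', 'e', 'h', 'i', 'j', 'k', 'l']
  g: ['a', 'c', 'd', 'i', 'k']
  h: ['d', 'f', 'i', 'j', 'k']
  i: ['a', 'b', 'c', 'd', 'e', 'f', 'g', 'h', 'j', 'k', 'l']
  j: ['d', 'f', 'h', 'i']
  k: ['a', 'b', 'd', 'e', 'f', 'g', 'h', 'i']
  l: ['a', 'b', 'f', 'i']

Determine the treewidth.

4

A width-4 tree decomposition is:
Bags: B1 = {a, d, f, i, k}  B2 = {a, d, g, i, k}  B3 = {d, f, h, i, k}  B4 = {a, b, f, i, k}  B5 = {b, e, f, i, k}  B6 = {a, c, d, g, i}  B7 = {a, b, f, i, l}  B8 = {d, f, h, i, j}
Tree: B1–B2, B1–B3, B1–B4, B4–B5, B2–B6, B4–B7, B3–B8
Each bag holds 5 vertices, so the decomposition has width 4, which upper-bounds the treewidth. Conversely, {a, c, d, g, i} is a clique of size 5, and the vertices of any clique must share a bag in every tree decomposition; so some bag has ≥ 5 vertices and tw(G) ≥ 4. Hence tw(G) = 4 exactly.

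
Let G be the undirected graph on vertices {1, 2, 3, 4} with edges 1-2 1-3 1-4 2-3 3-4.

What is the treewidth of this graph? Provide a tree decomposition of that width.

Treewidth 2.
One optimal decomposition is:
Bags: B1 = {1, 3, 4}  B2 = {1, 2, 3}
Tree: B1–B2

The largest bag has 3 vertices, giving width 2; this decomposition certifies tw(G) ≤ 2. On the other hand G contains the 3-clique {1, 2, 3}. A clique must lie in a single bag of any decomposition, so no decomposition can have width below 2. The upper and lower bounds meet at 2, so that is the treewidth.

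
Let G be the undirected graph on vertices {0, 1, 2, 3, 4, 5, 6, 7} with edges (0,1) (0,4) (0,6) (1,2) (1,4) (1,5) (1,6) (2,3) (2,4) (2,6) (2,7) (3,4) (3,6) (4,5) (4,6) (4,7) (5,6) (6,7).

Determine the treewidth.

A width-3 tree decomposition is:
Bags: B1 = {1, 2, 4, 6}  B2 = {2, 3, 4, 6}  B3 = {0, 1, 4, 6}  B4 = {2, 4, 6, 7}  B5 = {1, 4, 5, 6}
Tree: B1–B2, B1–B3, B2–B4, B3–B5
Each bag holds 4 vertices, so the decomposition has width 3, which upper-bounds the treewidth. On the other hand G contains the 4-clique {0, 1, 4, 6}. A clique must lie in a single bag of any decomposition, so no decomposition can have width below 3. Hence tw(G) = 3 exactly.

3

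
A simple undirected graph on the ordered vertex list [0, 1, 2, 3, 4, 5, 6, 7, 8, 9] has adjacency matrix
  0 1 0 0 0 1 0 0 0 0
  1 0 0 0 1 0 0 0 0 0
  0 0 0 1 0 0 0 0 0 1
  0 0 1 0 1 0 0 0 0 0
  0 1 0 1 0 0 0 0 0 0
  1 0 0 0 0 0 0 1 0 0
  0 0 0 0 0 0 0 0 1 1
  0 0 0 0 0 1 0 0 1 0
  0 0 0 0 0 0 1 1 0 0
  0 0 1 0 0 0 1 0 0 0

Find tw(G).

2

A width-2 tree decomposition is:
Bags: B1 = {2, 3, 4}  B2 = {1, 2, 4}  B3 = {0, 1, 2}  B4 = {0, 2, 5}  B5 = {2, 5, 7}  B6 = {2, 7, 8}  B7 = {2, 6, 8}  B8 = {2, 6, 9}
Tree: B1–B2, B2–B3, B3–B4, B4–B5, B5–B6, B6–B7, B7–B8
Each bag holds 3 vertices, so the decomposition has width 2, which upper-bounds the treewidth. Since 2–3–4–1–0–5–7–8–6–9–2 is a cycle in G, G is not acyclic. Forests are exactly the graphs of treewidth ≤ 1, so tw(G) ≥ 2. Hence tw(G) = 2 exactly.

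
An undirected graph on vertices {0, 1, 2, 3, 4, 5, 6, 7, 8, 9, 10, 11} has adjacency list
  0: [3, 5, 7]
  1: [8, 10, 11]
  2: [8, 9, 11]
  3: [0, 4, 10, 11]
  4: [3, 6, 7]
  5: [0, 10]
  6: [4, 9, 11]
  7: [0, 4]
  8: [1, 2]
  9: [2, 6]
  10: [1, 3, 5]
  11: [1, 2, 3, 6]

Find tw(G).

A width-3 tree decomposition is:
Bags: B1 = {0, 5, 7, 10}  B2 = {0, 3, 7, 10}  B3 = {3, 4, 7, 10}  B4 = {1, 3, 4, 10}  B5 = {1, 3, 4, 11}  B6 = {1, 4, 6, 11}  B7 = {1, 6, 8, 11}  B8 = {2, 6, 8, 11}  B9 = {2, 6, 8, 9}
Tree: B1–B2, B2–B3, B3–B4, B4–B5, B5–B6, B6–B7, B7–B8, B8–B9
Each bag holds 4 vertices, so the decomposition has width 3, which upper-bounds the treewidth. For the lower bound: the 4 vertex sets {0,5,7}, {10}, {3}, {1,4,6,11} are disjoint, each induces a connected subgraph, and every pair is joined by at least one edge of G. Contracting each set to a single vertex therefore yields K_{4} as a minor, and since treewidth is minor-monotone, tw(G) ≥ tw(K_{4}) = 3. The upper and lower bounds meet at 3, so that is the treewidth.

3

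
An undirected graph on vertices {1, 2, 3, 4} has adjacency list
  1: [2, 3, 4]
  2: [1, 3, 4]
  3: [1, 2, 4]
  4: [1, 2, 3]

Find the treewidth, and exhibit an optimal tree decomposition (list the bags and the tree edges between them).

A single bag containing all 4 vertices is trivially a valid decomposition of width 3. Conversely, {1, 2, 3, 4} is a clique of size 4, and the vertices of any clique must share a bag in every tree decomposition; so some bag has ≥ 4 vertices and tw(G) ≥ 3. Combining the bounds, tw(G) = 3.

Treewidth 3.
One such decomposition:
Bags: B1 = {1, 2, 3, 4}
Tree: (single bag)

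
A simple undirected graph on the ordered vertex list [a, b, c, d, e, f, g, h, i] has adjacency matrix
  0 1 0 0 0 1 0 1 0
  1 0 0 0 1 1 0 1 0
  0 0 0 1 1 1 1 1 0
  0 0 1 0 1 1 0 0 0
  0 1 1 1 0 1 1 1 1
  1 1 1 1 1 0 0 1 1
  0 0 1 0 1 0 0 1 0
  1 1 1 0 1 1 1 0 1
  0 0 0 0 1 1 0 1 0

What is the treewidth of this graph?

3

A width-3 tree decomposition is:
Bags: B1 = {e, f, h, i}  B2 = {c, e, f, h}  B3 = {b, e, f, h}  B4 = {a, b, f, h}  B5 = {c, d, e, f}  B6 = {c, e, g, h}
Tree: B1–B2, B2–B3, B3–B4, B2–B5, B2–B6
The largest bag has 4 vertices, giving width 3; this decomposition certifies tw(G) ≤ 3. Conversely, {c, e, g, h} is a clique of size 4, and the vertices of any clique must share a bag in every tree decomposition; so some bag has ≥ 4 vertices and tw(G) ≥ 3. Combining the bounds, tw(G) = 3.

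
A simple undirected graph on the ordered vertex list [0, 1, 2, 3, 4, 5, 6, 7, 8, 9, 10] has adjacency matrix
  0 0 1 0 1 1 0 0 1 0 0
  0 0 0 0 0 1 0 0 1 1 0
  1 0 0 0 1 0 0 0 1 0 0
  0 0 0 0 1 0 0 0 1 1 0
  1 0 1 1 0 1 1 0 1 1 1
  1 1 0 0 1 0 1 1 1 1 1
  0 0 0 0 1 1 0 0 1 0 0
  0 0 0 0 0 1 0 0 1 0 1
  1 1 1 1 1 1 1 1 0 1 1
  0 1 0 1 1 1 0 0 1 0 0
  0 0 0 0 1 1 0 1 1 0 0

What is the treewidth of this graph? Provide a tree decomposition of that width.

Every bag has size at most 4, so the width is 4 − 1 = 3 and tw(G) ≤ 3. For the lower bound, the 4 vertices {1, 5, 8, 9} are pairwise adjacent, and any tree decomposition puts a clique entirely inside one bag — forcing width ≥ 3. The upper and lower bounds meet at 3, so that is the treewidth.

Treewidth 3.
One optimal decomposition is:
Bags: B1 = {0, 4, 5, 8}  B2 = {4, 5, 6, 8}  B3 = {4, 5, 8, 9}  B4 = {0, 2, 4, 8}  B5 = {4, 5, 8, 10}  B6 = {1, 5, 8, 9}  B7 = {5, 7, 8, 10}  B8 = {3, 4, 8, 9}
Tree: B1–B2, B1–B3, B1–B4, B1–B5, B3–B6, B5–B7, B3–B8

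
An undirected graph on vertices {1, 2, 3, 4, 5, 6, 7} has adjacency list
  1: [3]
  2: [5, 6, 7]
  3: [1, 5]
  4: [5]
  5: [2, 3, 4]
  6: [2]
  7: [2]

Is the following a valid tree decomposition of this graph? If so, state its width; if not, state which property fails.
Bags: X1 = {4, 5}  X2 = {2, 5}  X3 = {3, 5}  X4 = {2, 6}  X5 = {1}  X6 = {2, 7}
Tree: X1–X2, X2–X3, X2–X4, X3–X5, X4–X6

No — edge (3,1) lies in no bag.

A tree decomposition must satisfy three properties: every vertex lies in some bag; for every edge, both endpoints lie together in some bag; and for every vertex, the bags containing it form a connected subtree. Here edge (3,1) lies in no bag, so the decomposition is invalid.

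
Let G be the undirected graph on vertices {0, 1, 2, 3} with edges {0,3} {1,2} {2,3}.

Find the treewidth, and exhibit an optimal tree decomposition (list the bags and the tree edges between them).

Every bag has size at most 2, so the width is 2 − 1 = 1 and tw(G) ≤ 1. G has an edge, so its treewidth is at least 1. Hence tw(G) = 1 exactly.

Treewidth 1.
One such decomposition:
Bags: B1 = {0, 3}  B2 = {2, 3}  B3 = {1, 2}
Tree: B1–B2, B2–B3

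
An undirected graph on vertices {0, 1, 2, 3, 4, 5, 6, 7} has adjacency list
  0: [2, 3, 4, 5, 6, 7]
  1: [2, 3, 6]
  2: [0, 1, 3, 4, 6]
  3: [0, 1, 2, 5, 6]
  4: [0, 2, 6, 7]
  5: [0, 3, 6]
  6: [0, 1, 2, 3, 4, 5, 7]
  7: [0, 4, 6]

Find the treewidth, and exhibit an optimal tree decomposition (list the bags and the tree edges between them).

Treewidth 3.
One optimal decomposition is:
Bags: B1 = {0, 2, 4, 6}  B2 = {0, 2, 3, 6}  B3 = {0, 3, 5, 6}  B4 = {0, 4, 6, 7}  B5 = {1, 2, 3, 6}
Tree: B1–B2, B2–B3, B1–B4, B2–B5

The largest bag has 4 vertices, giving width 3; this decomposition certifies tw(G) ≤ 3. For the lower bound, the 4 vertices {0, 2, 3, 6} are pairwise adjacent, and any tree decomposition puts a clique entirely inside one bag — forcing width ≥ 3. Hence tw(G) = 3 exactly.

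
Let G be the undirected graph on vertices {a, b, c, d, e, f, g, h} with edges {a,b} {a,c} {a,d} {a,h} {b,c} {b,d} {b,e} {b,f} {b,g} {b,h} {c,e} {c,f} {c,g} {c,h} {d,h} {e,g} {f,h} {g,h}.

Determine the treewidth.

3

A width-3 tree decomposition is:
Bags: B1 = {b, c, f, h}  B2 = {b, c, g, h}  B3 = {a, b, c, h}  B4 = {b, c, e, g}  B5 = {a, b, d, h}
Tree: B1–B2, B2–B3, B2–B4, B3–B5
Every bag has size at most 4, so the width is 4 − 1 = 3 and tw(G) ≤ 3. On the other hand G contains the 4-clique {b, c, e, g}. A clique must lie in a single bag of any decomposition, so no decomposition can have width below 3. The upper and lower bounds meet at 3, so that is the treewidth.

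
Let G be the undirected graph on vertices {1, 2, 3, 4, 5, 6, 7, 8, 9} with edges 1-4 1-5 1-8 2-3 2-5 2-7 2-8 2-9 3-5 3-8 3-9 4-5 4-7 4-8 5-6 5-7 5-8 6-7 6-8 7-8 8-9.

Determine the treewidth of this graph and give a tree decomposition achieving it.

The largest bag has 4 vertices, giving width 3; this decomposition certifies tw(G) ≤ 3. On the other hand G contains the 4-clique {2, 3, 8, 9}. A clique must lie in a single bag of any decomposition, so no decomposition can have width below 3. Hence tw(G) = 3 exactly.

Treewidth 3.
One optimal decomposition is:
Bags: B1 = {2, 5, 7, 8}  B2 = {2, 3, 5, 8}  B3 = {4, 5, 7, 8}  B4 = {2, 3, 8, 9}  B5 = {5, 6, 7, 8}  B6 = {1, 4, 5, 8}
Tree: B1–B2, B1–B3, B2–B4, B3–B5, B3–B6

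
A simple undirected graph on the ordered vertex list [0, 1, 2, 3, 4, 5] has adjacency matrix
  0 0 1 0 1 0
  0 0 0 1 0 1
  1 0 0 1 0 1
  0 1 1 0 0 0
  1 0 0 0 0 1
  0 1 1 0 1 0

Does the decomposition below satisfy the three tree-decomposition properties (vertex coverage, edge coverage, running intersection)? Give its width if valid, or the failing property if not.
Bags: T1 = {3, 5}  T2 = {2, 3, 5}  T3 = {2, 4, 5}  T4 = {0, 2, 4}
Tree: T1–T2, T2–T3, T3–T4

No — vertex 1 appears in no bag.

A tree decomposition must satisfy three properties: every vertex lies in some bag; for every edge, both endpoints lie together in some bag; and for every vertex, the bags containing it form a connected subtree. Here vertex 1 appears in no bag, so the decomposition is invalid.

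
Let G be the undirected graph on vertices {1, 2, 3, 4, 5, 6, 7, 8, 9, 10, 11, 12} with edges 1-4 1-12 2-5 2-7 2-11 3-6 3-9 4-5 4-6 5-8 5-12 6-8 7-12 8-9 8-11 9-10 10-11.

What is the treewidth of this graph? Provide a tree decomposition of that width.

Treewidth 3.
One such decomposition:
Bags: B1 = {1, 2, 7, 12}  B2 = {1, 2, 5, 12}  B3 = {1, 2, 4, 5}  B4 = {2, 4, 5, 11}  B5 = {4, 5, 8, 11}  B6 = {4, 6, 8, 11}  B7 = {6, 8, 10, 11}  B8 = {6, 8, 9, 10}  B9 = {3, 6, 9, 10}
Tree: B1–B2, B2–B3, B3–B4, B4–B5, B5–B6, B6–B7, B7–B8, B8–B9

Each bag holds 4 vertices, so the decomposition has width 3, which upper-bounds the treewidth. For the lower bound: the 4 vertex sets {1,7,12}, {2}, {5}, {4,6,8,11} are disjoint, each induces a connected subgraph, and every pair is joined by at least one edge of G. Contracting each set to a single vertex therefore yields K_{4} as a minor, and since treewidth is minor-monotone, tw(G) ≥ tw(K_{4}) = 3. Therefore the treewidth is 3.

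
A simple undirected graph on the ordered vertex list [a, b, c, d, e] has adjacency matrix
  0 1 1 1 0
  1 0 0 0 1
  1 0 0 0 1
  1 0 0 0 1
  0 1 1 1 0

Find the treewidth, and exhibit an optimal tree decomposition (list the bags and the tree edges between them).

The largest bag has 3 vertices, giving width 2; this decomposition certifies tw(G) ≤ 2. The edges a–d–e–b–a form a cycle, so G is not a tree and its treewidth is at least 2. Hence tw(G) = 2 exactly.

Treewidth 2.
One optimal decomposition is:
Bags: B1 = {a, d, e}  B2 = {a, b, e}  B3 = {a, c, e}
Tree: B1–B2, B2–B3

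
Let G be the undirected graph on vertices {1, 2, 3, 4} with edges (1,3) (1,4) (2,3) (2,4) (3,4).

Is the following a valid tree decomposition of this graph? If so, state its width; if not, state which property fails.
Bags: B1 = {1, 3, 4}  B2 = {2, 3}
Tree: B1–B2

No — edge (4,2) lies in no bag.

A tree decomposition must satisfy three properties: every vertex lies in some bag; for every edge, both endpoints lie together in some bag; and for every vertex, the bags containing it form a connected subtree. Here edge (4,2) lies in no bag, so the decomposition is invalid.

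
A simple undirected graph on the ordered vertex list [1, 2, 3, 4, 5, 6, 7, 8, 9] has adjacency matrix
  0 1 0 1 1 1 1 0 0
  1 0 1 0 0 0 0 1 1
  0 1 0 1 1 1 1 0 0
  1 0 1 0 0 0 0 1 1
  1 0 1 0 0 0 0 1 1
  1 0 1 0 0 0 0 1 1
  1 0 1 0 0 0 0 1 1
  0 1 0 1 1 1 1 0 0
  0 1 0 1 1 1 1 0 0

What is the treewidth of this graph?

A width-4 tree decomposition is:
Bags: B1 = {1, 2, 3, 8, 9}  B2 = {1, 3, 7, 8, 9}  B3 = {1, 3, 5, 8, 9}  B4 = {1, 3, 4, 8, 9}  B5 = {1, 3, 6, 8, 9}
Tree: B1–B2, B2–B3, B3–B4, B4–B5
The largest bag has 5 vertices, giving width 4; this decomposition certifies tw(G) ≤ 4. For the lower bound: the 5 vertex sets {1,2}, {7,8}, {5,9}, {3}, {4} are disjoint, each induces a connected subgraph, and every pair is joined by at least one edge of G. Contracting each set to a single vertex therefore yields K_{5} as a minor, and since treewidth is minor-monotone, tw(G) ≥ tw(K_{5}) = 4. Combining the bounds, tw(G) = 4.

4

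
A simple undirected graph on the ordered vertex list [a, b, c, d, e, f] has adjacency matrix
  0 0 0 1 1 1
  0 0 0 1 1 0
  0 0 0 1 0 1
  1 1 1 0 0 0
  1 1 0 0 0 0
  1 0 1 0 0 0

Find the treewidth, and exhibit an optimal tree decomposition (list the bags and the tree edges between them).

Treewidth 2.
Bags: B1 = {a, c, f}  B2 = {a, c, d}  B3 = {a, d, e}  B4 = {b, d, e}
Tree: B1–B2, B2–B3, B3–B4

The largest bag has 3 vertices, giving width 2; this decomposition certifies tw(G) ≤ 2. Since f–c–d–a–f is a cycle in G, G is not acyclic. Forests are exactly the graphs of treewidth ≤ 1, so tw(G) ≥ 2. Combining the bounds, tw(G) = 2.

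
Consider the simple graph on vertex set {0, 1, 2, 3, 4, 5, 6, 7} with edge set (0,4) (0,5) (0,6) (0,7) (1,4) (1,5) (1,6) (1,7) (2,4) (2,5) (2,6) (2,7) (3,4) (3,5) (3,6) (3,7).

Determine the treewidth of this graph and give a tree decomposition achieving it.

Treewidth 4.
One such decomposition:
Bags: B1 = {3, 4, 5, 6, 7}  B2 = {1, 4, 5, 6, 7}  B3 = {2, 4, 5, 6, 7}  B4 = {0, 4, 5, 6, 7}
Tree: B1–B2, B2–B3, B3–B4

The largest bag has 5 vertices, giving width 4; this decomposition certifies tw(G) ≤ 4. For the lower bound: the 5 vertex sets {3,5}, {1,7}, {2,6}, {4}, {0} are disjoint, each induces a connected subgraph, and every pair is joined by at least one edge of G. Contracting each set to a single vertex therefore yields K_{5} as a minor, and since treewidth is minor-monotone, tw(G) ≥ tw(K_{5}) = 4. The upper and lower bounds meet at 4, so that is the treewidth.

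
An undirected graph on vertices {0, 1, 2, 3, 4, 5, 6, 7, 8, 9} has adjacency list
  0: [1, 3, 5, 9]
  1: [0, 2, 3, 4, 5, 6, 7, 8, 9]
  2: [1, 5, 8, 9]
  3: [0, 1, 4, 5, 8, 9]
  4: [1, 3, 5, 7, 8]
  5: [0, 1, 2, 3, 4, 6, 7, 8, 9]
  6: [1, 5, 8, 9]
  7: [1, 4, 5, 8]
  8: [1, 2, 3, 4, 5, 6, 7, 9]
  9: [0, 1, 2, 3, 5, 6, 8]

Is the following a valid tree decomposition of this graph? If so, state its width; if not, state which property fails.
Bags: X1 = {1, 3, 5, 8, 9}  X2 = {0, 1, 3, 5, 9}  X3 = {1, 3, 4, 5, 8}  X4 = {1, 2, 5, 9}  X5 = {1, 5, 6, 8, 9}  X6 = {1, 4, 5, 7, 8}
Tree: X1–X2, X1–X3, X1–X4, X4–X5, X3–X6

No — edge (8,2) lies in no bag.

A tree decomposition must satisfy three properties: every vertex lies in some bag; for every edge, both endpoints lie together in some bag; and for every vertex, the bags containing it form a connected subtree. Here edge (8,2) lies in no bag, so the decomposition is invalid.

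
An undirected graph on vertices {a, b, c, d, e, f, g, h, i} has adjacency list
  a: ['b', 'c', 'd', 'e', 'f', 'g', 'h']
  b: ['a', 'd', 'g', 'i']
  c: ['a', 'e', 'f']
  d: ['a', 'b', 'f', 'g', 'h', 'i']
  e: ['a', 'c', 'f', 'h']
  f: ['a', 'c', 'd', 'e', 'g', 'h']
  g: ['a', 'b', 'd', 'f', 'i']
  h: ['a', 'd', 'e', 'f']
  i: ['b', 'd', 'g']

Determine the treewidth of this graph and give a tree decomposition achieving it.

Every bag has size at most 4, so the width is 4 − 1 = 3 and tw(G) ≤ 3. On the other hand G contains the 4-clique {a, d, f, g}. A clique must lie in a single bag of any decomposition, so no decomposition can have width below 3. The upper and lower bounds meet at 3, so that is the treewidth.

Treewidth 3.
Bags: B1 = {a, d, f, g}  B2 = {a, b, d, g}  B3 = {b, d, g, i}  B4 = {a, d, f, h}  B5 = {a, e, f, h}  B6 = {a, c, e, f}
Tree: B1–B2, B2–B3, B1–B4, B4–B5, B5–B6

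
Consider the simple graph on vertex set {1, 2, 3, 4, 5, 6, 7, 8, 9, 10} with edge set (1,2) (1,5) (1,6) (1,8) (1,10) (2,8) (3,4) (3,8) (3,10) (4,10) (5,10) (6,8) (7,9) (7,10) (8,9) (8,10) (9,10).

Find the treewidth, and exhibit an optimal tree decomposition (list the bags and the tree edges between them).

Treewidth 2.
One optimal decomposition is:
Bags: B1 = {8, 9, 10}  B2 = {7, 9, 10}  B3 = {1, 8, 10}  B4 = {3, 8, 10}  B5 = {1, 2, 8}  B6 = {1, 6, 8}  B7 = {3, 4, 10}  B8 = {1, 5, 10}
Tree: B1–B2, B1–B3, B3–B4, B3–B5, B3–B6, B4–B7, B3–B8

The largest bag has 3 vertices, giving width 2; this decomposition certifies tw(G) ≤ 2. For the lower bound, the 3 vertices {1, 2, 8} are pairwise adjacent, and any tree decomposition puts a clique entirely inside one bag — forcing width ≥ 2. The upper and lower bounds meet at 2, so that is the treewidth.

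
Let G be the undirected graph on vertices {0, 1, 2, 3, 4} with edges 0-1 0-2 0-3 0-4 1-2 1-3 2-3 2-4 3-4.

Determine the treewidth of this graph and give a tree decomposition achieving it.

Treewidth 3.
Bags: B1 = {0, 1, 2, 3}  B2 = {0, 2, 3, 4}
Tree: B1–B2

Every bag has size at most 4, so the width is 4 − 1 = 3 and tw(G) ≤ 3. Conversely, {0, 1, 2, 3} is a clique of size 4, and the vertices of any clique must share a bag in every tree decomposition; so some bag has ≥ 4 vertices and tw(G) ≥ 3. Hence tw(G) = 3 exactly.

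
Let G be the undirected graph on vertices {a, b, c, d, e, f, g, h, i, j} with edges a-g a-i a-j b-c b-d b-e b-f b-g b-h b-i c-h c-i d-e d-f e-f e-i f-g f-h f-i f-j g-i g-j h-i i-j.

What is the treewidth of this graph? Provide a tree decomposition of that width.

Treewidth 3.
Bags: B1 = {b, f, h, i}  B2 = {b, c, h, i}  B3 = {b, e, f, i}  B4 = {b, d, e, f}  B5 = {b, f, g, i}  B6 = {f, g, i, j}  B7 = {a, g, i, j}
Tree: B1–B2, B1–B3, B3–B4, B3–B5, B5–B6, B6–B7

The largest bag has 4 vertices, giving width 3; this decomposition certifies tw(G) ≤ 3. Conversely, {b, d, e, f} is a clique of size 4, and the vertices of any clique must share a bag in every tree decomposition; so some bag has ≥ 4 vertices and tw(G) ≥ 3. Therefore the treewidth is 3.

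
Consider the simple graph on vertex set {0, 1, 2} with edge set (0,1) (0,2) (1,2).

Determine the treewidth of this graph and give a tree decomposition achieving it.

With just one bag of size 3, the width is 3 − 1 = 2, so tw(G) ≤ 2. Conversely, {0, 1, 2} is a clique of size 3, and the vertices of any clique must share a bag in every tree decomposition; so some bag has ≥ 3 vertices and tw(G) ≥ 2. Combining the bounds, tw(G) = 2.

Treewidth 2.
One optimal decomposition is:
Bags: B1 = {0, 1, 2}
Tree: (single bag)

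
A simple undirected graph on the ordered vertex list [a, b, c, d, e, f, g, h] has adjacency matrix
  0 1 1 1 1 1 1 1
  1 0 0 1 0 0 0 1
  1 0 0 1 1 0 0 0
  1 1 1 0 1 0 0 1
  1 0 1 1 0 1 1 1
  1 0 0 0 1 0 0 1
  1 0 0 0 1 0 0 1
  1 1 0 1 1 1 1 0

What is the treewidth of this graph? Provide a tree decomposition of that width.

Treewidth 3.
One optimal decomposition is:
Bags: B1 = {a, d, e, h}  B2 = {a, e, g, h}  B3 = {a, c, d, e}  B4 = {a, b, d, h}  B5 = {a, e, f, h}
Tree: B1–B2, B1–B3, B1–B4, B1–B5

Each bag holds 4 vertices, so the decomposition has width 3, which upper-bounds the treewidth. Conversely, {a, d, e, h} is a clique of size 4, and the vertices of any clique must share a bag in every tree decomposition; so some bag has ≥ 4 vertices and tw(G) ≥ 3. Hence tw(G) = 3 exactly.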